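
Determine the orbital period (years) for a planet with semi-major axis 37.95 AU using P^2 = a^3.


P = a^(3/2) = 37.95^1.5 = 233.7856

233.7856 years


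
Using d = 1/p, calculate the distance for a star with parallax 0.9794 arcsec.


d = 1/p = 1/0.9794 = 1.021

1.021 pc


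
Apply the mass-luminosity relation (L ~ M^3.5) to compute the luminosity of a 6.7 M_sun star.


L/L_sun = (M/M_sun)^3.5 = 6.7^3.5 = 778.5057

778.5057 L_sun


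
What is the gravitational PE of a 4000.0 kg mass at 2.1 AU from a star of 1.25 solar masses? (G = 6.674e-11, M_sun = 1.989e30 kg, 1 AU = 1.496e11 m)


M = 1.25 * 1.989e30 kg = 2.48625e+30 kg; r = 2.1 AU * 1.496e11 m/AU = 3.1416e+11 m. U = -GM*m/r = -(6.674e-11 * 2.48625e+30 * 4000.0) / 3.1416e+11 = -2.113e+12

-2.113e+12 J


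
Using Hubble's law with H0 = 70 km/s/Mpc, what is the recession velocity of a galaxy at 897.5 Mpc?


v = H0 * d = 70 * 897.5 = 62825.0

62825.0 km/s


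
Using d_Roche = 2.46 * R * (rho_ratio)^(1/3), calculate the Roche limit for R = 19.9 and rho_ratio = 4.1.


d_Roche = 2.46 * 19.9 * 4.1^(1/3) = 78.3519

78.3519


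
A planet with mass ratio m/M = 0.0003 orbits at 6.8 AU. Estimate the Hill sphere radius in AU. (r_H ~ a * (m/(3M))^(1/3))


r_H = a * (m/3M)^(1/3) = 6.8 * (0.0003/3)^(1/3) = 0.3156

0.3156 AU


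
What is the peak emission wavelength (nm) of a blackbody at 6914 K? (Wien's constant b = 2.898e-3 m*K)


lam_max = b / T = 2.898e-3 / 6914 = 4.191e-07 m = 419.1496 nm

419.1496 nm


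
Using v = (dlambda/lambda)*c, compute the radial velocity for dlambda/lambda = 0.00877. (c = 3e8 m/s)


v = (dlambda/lambda) * c = 0.00877 * 3e8 = 2.631e+06

2.631e+06 m/s


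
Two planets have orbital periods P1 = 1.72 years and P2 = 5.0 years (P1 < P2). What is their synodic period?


1/P_syn = |1/P1 - 1/P2| = |1/1.72 - 1/5.0| => P_syn = 2.622

2.622 years


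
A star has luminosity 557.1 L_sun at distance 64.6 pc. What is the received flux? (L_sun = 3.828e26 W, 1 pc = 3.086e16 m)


F = L / (4*pi*d^2) = 2.133e+29 / (4*pi*(1.994e+18)^2) = 4.270e-09

4.270e-09 W/m^2


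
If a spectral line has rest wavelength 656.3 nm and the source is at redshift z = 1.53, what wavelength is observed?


lam_obs = lam_emit * (1 + z) = 656.3 * (1 + 1.53) = 1660.439

1660.439 nm


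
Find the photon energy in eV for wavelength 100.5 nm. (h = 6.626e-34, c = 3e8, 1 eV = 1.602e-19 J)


E = hc/lambda = 6.626e-34 * 3e8 / 1.005e-07 = 1.978e-18 J = 12.3465 eV

12.3465 eV


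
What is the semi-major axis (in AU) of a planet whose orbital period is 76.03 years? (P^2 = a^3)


a = P^(2/3) = 76.03^(2/3) = 17.9469

17.9469 AU


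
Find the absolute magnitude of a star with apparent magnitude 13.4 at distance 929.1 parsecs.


M = m - 5*log10(d) + 5 = 13.4 - 5*log10(929.1) + 5 = 3.5597

3.5597


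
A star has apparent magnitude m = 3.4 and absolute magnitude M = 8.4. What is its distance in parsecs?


d = 10^((m - M + 5)/5) = 10^((3.4 - 8.4 + 5)/5) = 1.0

1.0 pc


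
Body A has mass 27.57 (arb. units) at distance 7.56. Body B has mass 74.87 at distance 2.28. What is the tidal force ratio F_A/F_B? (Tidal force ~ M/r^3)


Ratio = (M1/r1^3) / (M2/r2^3) = (27.57/7.56^3) / (74.87/2.28^3) = 0.0101

0.0101


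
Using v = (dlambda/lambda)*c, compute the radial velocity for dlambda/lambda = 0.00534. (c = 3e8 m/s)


v = (dlambda/lambda) * c = 0.00534 * 3e8 = 1.602e+06

1.602e+06 m/s


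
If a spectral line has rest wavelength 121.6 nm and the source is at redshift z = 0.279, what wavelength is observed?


lam_obs = lam_emit * (1 + z) = 121.6 * (1 + 0.279) = 155.5264

155.5264 nm


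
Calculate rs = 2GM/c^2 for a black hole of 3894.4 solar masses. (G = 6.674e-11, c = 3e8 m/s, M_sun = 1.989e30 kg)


M = 3894.4 * 1.989e30 kg = 7.7459616e+33 kg. rs = 2GM/c^2 = 2 * 6.674e-11 * 7.7459616e+33 / (3e8)^2 = 1.149e+07

1.149e+07 m


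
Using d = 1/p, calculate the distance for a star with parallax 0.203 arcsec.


d = 1/p = 1/0.203 = 4.9261

4.9261 pc


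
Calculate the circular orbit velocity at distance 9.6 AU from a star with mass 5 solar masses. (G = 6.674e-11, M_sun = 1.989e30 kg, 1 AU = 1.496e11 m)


v = sqrt(GM/r) = sqrt(6.674e-11 * 9.945e+30 / 1.436e+12) = 21497.8031

21497.8031 m/s


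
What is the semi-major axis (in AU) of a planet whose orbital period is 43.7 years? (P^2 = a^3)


a = P^(2/3) = 43.7^(2/3) = 12.4066

12.4066 AU


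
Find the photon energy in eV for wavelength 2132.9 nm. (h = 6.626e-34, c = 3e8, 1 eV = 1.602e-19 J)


E = hc/lambda = 6.626e-34 * 3e8 / 2.133e-06 = 9.320e-20 J = 0.5818 eV

0.5818 eV


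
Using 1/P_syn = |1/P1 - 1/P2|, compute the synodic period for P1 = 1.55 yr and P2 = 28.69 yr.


1/P_syn = |1/P1 - 1/P2| = |1/1.55 - 1/28.69| => P_syn = 1.6385

1.6385 years


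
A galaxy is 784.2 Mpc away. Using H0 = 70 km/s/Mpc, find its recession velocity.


v = H0 * d = 70 * 784.2 = 54894.0

54894.0 km/s


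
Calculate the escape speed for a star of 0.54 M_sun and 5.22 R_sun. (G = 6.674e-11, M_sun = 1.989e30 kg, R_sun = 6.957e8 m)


M = 0.54 * 1.989e30 kg = 1.07406e+30 kg; R = 5.22 * 6.957e8 m = 3.631554e+09 m. v_esc = sqrt(2GM/R) = sqrt(2 * 6.674e-11 * 1.07406e+30 / 3.631554e+09) = 198690.0492

198690.0492 m/s


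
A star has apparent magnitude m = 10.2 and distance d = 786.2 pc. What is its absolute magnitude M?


M = m - 5*log10(d) + 5 = 10.2 - 5*log10(786.2) + 5 = 0.7223

0.7223


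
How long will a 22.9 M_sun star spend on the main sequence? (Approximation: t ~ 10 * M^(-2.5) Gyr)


t = 10 * M^(-2.5) = 10 * 22.9^(-2.5) = 0.004

0.004 Gyr


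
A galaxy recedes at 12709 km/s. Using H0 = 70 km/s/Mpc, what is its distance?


d = v / H0 = 12709 / 70 = 181.5571

181.5571 Mpc


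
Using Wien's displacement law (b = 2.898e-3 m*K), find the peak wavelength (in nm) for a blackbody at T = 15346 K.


lam_max = b / T = 2.898e-3 / 15346 = 1.888e-07 m = 188.844 nm

188.844 nm


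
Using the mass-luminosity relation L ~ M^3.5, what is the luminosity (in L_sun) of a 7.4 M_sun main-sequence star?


L/L_sun = (M/M_sun)^3.5 = 7.4^3.5 = 1102.3285

1102.3285 L_sun


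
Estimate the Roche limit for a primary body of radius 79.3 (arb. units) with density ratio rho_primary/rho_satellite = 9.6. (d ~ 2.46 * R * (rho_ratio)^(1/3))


d_Roche = 2.46 * 79.3 * 9.6^(1/3) = 414.6026

414.6026


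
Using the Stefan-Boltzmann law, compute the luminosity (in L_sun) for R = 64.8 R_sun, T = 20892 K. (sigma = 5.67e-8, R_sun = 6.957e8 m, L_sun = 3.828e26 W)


R = 64.8 * 6.957e8 m = 4.508136e+10 m. L = 4*pi*R^2*sigma*T^4 = 4*pi*(4.508136e+10)^2 * 5.67e-8 * 20892^4 = 2.758716104e+32 W. L/L_sun = 2.758716104e+32 / 3.828e26 = 720667.7387

720667.7387 L_sun


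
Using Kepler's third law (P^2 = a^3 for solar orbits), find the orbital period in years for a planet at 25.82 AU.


P = a^(3/2) = 25.82^1.5 = 131.2002

131.2002 years


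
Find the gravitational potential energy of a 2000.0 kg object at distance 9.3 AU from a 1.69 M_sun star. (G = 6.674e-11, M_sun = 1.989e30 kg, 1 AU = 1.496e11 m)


M = 1.69 * 1.989e30 kg = 3.36141e+30 kg; r = 9.3 AU * 1.496e11 m/AU = 1.39128e+12 m. U = -GM*m/r = -(6.674e-11 * 3.36141e+30 * 2000.0) / 1.39128e+12 = -3.225e+11

-3.225e+11 J


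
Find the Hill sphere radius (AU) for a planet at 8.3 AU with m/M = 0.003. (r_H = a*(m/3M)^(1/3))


r_H = a * (m/3M)^(1/3) = 8.3 * (0.003/3)^(1/3) = 0.83

0.83 AU


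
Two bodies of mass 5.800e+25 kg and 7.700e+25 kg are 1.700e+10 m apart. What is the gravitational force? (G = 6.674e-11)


F = G*m1*m2/r^2 = 6.674e-11 * 5.800e+25 * 7.700e+25 / (1.700e+10)^2 = 6.674e-11 * 4.466e+51 / 2.890e+20 = 1.031e+21

1.031e+21 N


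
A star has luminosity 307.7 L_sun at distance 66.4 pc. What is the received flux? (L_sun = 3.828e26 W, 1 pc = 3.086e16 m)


F = L / (4*pi*d^2) = 1.178e+29 / (4*pi*(2.049e+18)^2) = 2.232e-09

2.232e-09 W/m^2


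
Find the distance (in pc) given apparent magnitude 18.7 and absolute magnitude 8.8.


d = 10^((m - M + 5)/5) = 10^((18.7 - 8.8 + 5)/5) = 954.9926

954.9926 pc


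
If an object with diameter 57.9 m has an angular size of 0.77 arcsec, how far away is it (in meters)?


D = size / theta_rad, theta_rad = 0.77 * pi/(180*3600) = 3.733e-06, D = 1.551e+07

1.551e+07 m


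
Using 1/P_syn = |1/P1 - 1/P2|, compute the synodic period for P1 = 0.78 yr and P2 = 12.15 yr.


1/P_syn = |1/P1 - 1/P2| = |1/0.78 - 1/12.15| => P_syn = 0.8335

0.8335 years


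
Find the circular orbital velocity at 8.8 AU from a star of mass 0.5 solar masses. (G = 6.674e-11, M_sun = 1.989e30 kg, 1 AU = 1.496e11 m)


v = sqrt(GM/r) = sqrt(6.674e-11 * 9.945e+29 / 1.316e+12) = 7100.4907

7100.4907 m/s


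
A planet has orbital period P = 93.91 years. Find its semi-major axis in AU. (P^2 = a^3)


a = P^(2/3) = 93.91^(2/3) = 20.6605

20.6605 AU


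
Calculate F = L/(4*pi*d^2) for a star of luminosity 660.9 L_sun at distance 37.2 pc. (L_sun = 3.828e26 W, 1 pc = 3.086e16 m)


F = L / (4*pi*d^2) = 2.530e+29 / (4*pi*(1.148e+18)^2) = 1.528e-08

1.528e-08 W/m^2


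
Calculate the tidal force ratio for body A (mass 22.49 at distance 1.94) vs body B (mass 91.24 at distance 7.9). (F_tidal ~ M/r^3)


Ratio = (M1/r1^3) / (M2/r2^3) = (22.49/1.94^3) / (91.24/7.9^3) = 16.6449

16.6449


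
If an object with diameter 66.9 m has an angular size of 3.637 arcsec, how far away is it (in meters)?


D = size / theta_rad, theta_rad = 3.637 * pi/(180*3600) = 1.763e-05, D = 3.794e+06

3.794e+06 m


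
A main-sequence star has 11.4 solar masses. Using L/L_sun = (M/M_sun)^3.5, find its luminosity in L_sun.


L/L_sun = (M/M_sun)^3.5 = 11.4^3.5 = 5002.2683

5002.2683 L_sun


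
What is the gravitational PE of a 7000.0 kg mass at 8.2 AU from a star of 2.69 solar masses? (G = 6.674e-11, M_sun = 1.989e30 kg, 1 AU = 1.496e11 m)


M = 2.69 * 1.989e30 kg = 5.35041e+30 kg; r = 8.2 AU * 1.496e11 m/AU = 1.22672e+12 m. U = -GM*m/r = -(6.674e-11 * 5.35041e+30 * 7000.0) / 1.22672e+12 = -2.038e+12

-2.038e+12 J


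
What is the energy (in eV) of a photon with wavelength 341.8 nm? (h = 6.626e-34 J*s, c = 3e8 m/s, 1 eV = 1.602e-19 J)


E = hc/lambda = 6.626e-34 * 3e8 / 3.418e-07 = 5.816e-19 J = 3.6303 eV

3.6303 eV


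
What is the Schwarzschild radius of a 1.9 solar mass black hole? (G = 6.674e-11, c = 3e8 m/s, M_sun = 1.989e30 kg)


M = 1.9 * 1.989e30 kg = 3.7791e+30 kg. rs = 2GM/c^2 = 2 * 6.674e-11 * 3.7791e+30 / (3e8)^2 = 5604.8252

5604.8252 m


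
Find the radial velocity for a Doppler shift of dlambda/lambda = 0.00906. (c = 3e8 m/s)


v = (dlambda/lambda) * c = 0.00906 * 3e8 = 2.718e+06

2.718e+06 m/s


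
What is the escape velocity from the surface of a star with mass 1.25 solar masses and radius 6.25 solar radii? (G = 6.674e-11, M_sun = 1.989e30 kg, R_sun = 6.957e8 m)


M = 1.25 * 1.989e30 kg = 2.48625e+30 kg; R = 6.25 * 6.957e8 m = 4.348125e+09 m. v_esc = sqrt(2GM/R) = sqrt(2 * 6.674e-11 * 2.48625e+30 / 4.348125e+09) = 276267.3022

276267.3022 m/s


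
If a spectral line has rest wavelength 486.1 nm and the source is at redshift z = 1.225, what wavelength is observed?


lam_obs = lam_emit * (1 + z) = 486.1 * (1 + 1.225) = 1081.5725

1081.5725 nm


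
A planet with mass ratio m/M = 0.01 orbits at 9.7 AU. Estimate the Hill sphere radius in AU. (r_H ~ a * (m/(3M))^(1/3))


r_H = a * (m/3M)^(1/3) = 9.7 * (0.01/3)^(1/3) = 1.449

1.449 AU


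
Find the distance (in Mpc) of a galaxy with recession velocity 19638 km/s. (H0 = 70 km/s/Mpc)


d = v / H0 = 19638 / 70 = 280.5429

280.5429 Mpc


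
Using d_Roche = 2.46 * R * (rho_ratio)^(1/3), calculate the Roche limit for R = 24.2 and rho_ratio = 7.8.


d_Roche = 2.46 * 24.2 * 7.8^(1/3) = 118.0634

118.0634


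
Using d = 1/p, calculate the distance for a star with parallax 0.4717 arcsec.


d = 1/p = 1/0.4717 = 2.12

2.12 pc


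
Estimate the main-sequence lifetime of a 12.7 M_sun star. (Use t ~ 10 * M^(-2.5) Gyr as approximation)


t = 10 * M^(-2.5) = 10 * 12.7^(-2.5) = 0.0174

0.0174 Gyr


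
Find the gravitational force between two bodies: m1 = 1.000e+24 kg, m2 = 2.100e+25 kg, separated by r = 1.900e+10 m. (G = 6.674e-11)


F = G*m1*m2/r^2 = 6.674e-11 * 1.000e+24 * 2.100e+25 / (1.900e+10)^2 = 6.674e-11 * 2.100e+49 / 3.610e+20 = 3.882e+18

3.882e+18 N


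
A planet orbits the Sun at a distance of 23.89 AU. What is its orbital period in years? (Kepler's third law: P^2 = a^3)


P = a^(3/2) = 23.89^1.5 = 116.7681

116.7681 years


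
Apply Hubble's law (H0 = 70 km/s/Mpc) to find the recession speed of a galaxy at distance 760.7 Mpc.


v = H0 * d = 70 * 760.7 = 53249.0

53249.0 km/s


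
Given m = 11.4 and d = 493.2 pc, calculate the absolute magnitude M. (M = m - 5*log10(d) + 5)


M = m - 5*log10(d) + 5 = 11.4 - 5*log10(493.2) + 5 = 2.9349

2.9349


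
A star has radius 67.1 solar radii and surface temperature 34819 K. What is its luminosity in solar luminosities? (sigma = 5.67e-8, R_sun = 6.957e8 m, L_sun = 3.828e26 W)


R = 67.1 * 6.957e8 m = 4.668147e+10 m. L = 4*pi*R^2*sigma*T^4 = 4*pi*(4.668147e+10)^2 * 5.67e-8 * 34819^4 = 2.282165555e+33 W. L/L_sun = 2.282165555e+33 / 3.828e26 = 5.962e+06

5.962e+06 L_sun


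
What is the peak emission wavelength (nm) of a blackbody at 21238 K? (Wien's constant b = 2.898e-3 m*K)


lam_max = b / T = 2.898e-3 / 21238 = 1.365e-07 m = 136.4535 nm

136.4535 nm


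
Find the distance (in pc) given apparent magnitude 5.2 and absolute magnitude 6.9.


d = 10^((m - M + 5)/5) = 10^((5.2 - 6.9 + 5)/5) = 4.5709

4.5709 pc


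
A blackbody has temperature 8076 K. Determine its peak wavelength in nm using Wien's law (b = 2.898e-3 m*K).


lam_max = b / T = 2.898e-3 / 8076 = 3.588e-07 m = 358.841 nm

358.841 nm


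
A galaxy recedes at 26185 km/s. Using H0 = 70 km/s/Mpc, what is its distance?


d = v / H0 = 26185 / 70 = 374.0714

374.0714 Mpc


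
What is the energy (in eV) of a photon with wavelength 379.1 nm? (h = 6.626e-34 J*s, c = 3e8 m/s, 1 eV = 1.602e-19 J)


E = hc/lambda = 6.626e-34 * 3e8 / 3.791e-07 = 5.243e-19 J = 3.2731 eV

3.2731 eV


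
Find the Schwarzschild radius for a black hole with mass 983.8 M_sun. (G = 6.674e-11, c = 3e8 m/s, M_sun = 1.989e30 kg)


M = 983.8 * 1.989e30 kg = 1.9567782e+33 kg. rs = 2GM/c^2 = 2 * 6.674e-11 * 1.9567782e+33 / (3e8)^2 = 2.902e+06

2.902e+06 m


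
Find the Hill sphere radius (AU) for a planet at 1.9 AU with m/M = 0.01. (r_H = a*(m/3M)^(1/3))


r_H = a * (m/3M)^(1/3) = 1.9 * (0.01/3)^(1/3) = 0.2838

0.2838 AU


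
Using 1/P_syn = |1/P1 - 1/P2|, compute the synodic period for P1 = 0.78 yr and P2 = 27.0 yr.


1/P_syn = |1/P1 - 1/P2| = |1/0.78 - 1/27.0| => P_syn = 0.8032

0.8032 years


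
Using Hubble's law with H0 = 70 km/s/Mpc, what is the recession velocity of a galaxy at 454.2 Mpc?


v = H0 * d = 70 * 454.2 = 31794.0

31794.0 km/s


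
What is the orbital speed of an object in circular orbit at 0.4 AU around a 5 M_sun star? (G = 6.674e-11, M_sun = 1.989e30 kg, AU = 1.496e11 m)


v = sqrt(GM/r) = sqrt(6.674e-11 * 9.945e+30 / 5.984e+10) = 105317.2966

105317.2966 m/s


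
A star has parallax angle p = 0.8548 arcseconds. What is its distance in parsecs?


d = 1/p = 1/0.8548 = 1.1699

1.1699 pc


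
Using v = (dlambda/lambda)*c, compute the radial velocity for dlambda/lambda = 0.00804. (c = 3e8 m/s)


v = (dlambda/lambda) * c = 0.00804 * 3e8 = 2.412e+06

2.412e+06 m/s


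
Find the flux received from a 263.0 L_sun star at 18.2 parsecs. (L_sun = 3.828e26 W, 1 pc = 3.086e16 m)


F = L / (4*pi*d^2) = 1.007e+29 / (4*pi*(5.617e+17)^2) = 2.540e-08

2.540e-08 W/m^2


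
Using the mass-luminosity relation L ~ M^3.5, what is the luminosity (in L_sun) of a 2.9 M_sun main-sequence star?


L/L_sun = (M/M_sun)^3.5 = 2.9^3.5 = 41.533

41.533 L_sun


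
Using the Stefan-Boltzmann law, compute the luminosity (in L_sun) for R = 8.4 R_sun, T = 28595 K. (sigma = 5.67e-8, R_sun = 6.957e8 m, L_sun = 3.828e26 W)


R = 8.4 * 6.957e8 m = 5.84388e+09 m. L = 4*pi*R^2*sigma*T^4 = 4*pi*(5.84388e+09)^2 * 5.67e-8 * 28595^4 = 1.626881443e+31 W. L/L_sun = 1.626881443e+31 / 3.828e26 = 42499.5152

42499.5152 L_sun


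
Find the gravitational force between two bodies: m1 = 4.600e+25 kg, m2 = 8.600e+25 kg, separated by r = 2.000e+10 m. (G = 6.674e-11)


F = G*m1*m2/r^2 = 6.674e-11 * 4.600e+25 * 8.600e+25 / (2.000e+10)^2 = 6.674e-11 * 3.956e+51 / 4.000e+20 = 6.601e+20

6.601e+20 N


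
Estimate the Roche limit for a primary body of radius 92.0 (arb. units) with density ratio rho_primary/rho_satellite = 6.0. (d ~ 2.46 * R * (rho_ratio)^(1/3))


d_Roche = 2.46 * 92.0 * 6.0^(1/3) = 411.2507

411.2507


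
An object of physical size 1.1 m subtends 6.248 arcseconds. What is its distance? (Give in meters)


D = size / theta_rad, theta_rad = 6.248 * pi/(180*3600) = 3.029e-05, D = 36314.2265

36314.2265 m


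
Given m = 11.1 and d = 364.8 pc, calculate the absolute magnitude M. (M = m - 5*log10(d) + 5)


M = m - 5*log10(d) + 5 = 11.1 - 5*log10(364.8) + 5 = 3.2897

3.2897


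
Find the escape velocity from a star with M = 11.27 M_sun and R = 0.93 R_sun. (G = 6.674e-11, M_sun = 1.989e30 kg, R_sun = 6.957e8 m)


M = 11.27 * 1.989e30 kg = 2.241603e+31 kg; R = 0.93 * 6.957e8 m = 6.47001e+08 m. v_esc = sqrt(2GM/R) = sqrt(2 * 6.674e-11 * 2.241603e+31 / 6.47001e+08) = 2.150e+06

2.150e+06 m/s


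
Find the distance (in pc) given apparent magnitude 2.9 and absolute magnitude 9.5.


d = 10^((m - M + 5)/5) = 10^((2.9 - 9.5 + 5)/5) = 0.4786

0.4786 pc


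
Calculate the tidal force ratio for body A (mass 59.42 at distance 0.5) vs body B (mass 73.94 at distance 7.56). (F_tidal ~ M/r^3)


Ratio = (M1/r1^3) / (M2/r2^3) = (59.42/0.5^3) / (73.94/7.56^3) = 2777.8486

2777.8486


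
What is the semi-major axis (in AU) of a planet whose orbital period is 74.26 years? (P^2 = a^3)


a = P^(2/3) = 74.26^(2/3) = 17.6673

17.6673 AU


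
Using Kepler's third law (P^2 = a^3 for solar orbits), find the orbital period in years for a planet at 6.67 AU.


P = a^(3/2) = 6.67^1.5 = 17.2262

17.2262 years


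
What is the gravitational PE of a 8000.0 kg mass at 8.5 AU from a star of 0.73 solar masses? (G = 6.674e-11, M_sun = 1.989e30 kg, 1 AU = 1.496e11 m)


M = 0.73 * 1.989e30 kg = 1.45197e+30 kg; r = 8.5 AU * 1.496e11 m/AU = 1.2716e+12 m. U = -GM*m/r = -(6.674e-11 * 1.45197e+30 * 8000.0) / 1.2716e+12 = -6.097e+11

-6.097e+11 J


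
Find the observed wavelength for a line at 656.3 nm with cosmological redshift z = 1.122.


lam_obs = lam_emit * (1 + z) = 656.3 * (1 + 1.122) = 1392.6686

1392.6686 nm


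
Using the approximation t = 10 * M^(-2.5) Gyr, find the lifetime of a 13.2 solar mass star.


t = 10 * M^(-2.5) = 10 * 13.2^(-2.5) = 0.0158

0.0158 Gyr


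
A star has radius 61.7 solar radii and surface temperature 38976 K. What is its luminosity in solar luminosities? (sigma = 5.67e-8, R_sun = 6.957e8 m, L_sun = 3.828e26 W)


R = 61.7 * 6.957e8 m = 4.292469e+10 m. L = 4*pi*R^2*sigma*T^4 = 4*pi*(4.292469e+10)^2 * 5.67e-8 * 38976^4 = 3.02967696e+33 W. L/L_sun = 3.02967696e+33 / 3.828e26 = 7.915e+06

7.915e+06 L_sun


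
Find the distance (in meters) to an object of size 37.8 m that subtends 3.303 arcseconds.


D = size / theta_rad, theta_rad = 3.303 * pi/(180*3600) = 1.601e-05, D = 2.361e+06

2.361e+06 m


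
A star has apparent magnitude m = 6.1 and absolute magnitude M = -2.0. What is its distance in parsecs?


d = 10^((m - M + 5)/5) = 10^((6.1 - -2.0 + 5)/5) = 416.8694

416.8694 pc


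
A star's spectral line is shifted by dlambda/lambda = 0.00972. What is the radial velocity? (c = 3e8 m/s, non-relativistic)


v = (dlambda/lambda) * c = 0.00972 * 3e8 = 2.916e+06

2.916e+06 m/s


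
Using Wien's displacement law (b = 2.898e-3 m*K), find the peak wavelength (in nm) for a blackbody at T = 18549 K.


lam_max = b / T = 2.898e-3 / 18549 = 1.562e-07 m = 156.2348 nm

156.2348 nm


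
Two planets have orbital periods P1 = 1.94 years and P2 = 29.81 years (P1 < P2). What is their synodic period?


1/P_syn = |1/P1 - 1/P2| = |1/1.94 - 1/29.81| => P_syn = 2.075

2.075 years


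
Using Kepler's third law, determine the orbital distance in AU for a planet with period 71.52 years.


a = P^(2/3) = 71.52^(2/3) = 17.23

17.23 AU


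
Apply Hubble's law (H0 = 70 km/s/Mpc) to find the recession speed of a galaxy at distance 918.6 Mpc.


v = H0 * d = 70 * 918.6 = 64302.0

64302.0 km/s


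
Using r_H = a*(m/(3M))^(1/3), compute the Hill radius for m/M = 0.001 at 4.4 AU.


r_H = a * (m/3M)^(1/3) = 4.4 * (0.001/3)^(1/3) = 0.3051

0.3051 AU


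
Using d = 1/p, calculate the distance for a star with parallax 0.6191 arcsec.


d = 1/p = 1/0.6191 = 1.6152

1.6152 pc


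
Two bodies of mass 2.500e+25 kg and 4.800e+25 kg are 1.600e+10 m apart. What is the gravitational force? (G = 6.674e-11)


F = G*m1*m2/r^2 = 6.674e-11 * 2.500e+25 * 4.800e+25 / (1.600e+10)^2 = 6.674e-11 * 1.200e+51 / 2.560e+20 = 3.128e+20

3.128e+20 N


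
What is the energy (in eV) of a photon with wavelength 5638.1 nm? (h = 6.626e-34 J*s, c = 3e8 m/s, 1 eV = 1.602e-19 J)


E = hc/lambda = 6.626e-34 * 3e8 / 5.638e-06 = 3.526e-20 J = 0.2201 eV

0.2201 eV


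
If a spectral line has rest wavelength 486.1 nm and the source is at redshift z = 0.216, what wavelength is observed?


lam_obs = lam_emit * (1 + z) = 486.1 * (1 + 0.216) = 591.0976

591.0976 nm


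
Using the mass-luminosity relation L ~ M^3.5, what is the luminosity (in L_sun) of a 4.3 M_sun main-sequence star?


L/L_sun = (M/M_sun)^3.5 = 4.3^3.5 = 164.8692

164.8692 L_sun


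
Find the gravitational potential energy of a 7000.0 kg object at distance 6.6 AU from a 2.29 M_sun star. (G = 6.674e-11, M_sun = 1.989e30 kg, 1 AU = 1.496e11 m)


M = 2.29 * 1.989e30 kg = 4.55481e+30 kg; r = 6.6 AU * 1.496e11 m/AU = 9.8736e+11 m. U = -GM*m/r = -(6.674e-11 * 4.55481e+30 * 7000.0) / 9.8736e+11 = -2.155e+12

-2.155e+12 J


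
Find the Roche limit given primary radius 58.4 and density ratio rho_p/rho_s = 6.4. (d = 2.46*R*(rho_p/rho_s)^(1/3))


d_Roche = 2.46 * 58.4 * 6.4^(1/3) = 266.7317

266.7317


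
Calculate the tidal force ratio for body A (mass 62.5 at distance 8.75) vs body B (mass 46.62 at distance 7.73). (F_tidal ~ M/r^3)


Ratio = (M1/r1^3) / (M2/r2^3) = (62.5/8.75^3) / (46.62/7.73^3) = 0.9243

0.9243


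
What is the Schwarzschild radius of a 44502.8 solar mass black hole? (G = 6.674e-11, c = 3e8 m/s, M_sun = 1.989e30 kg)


M = 44502.8 * 1.989e30 kg = 8.85160692e+34 kg. rs = 2GM/c^2 = 2 * 6.674e-11 * 8.85160692e+34 / (3e8)^2 = 1.313e+08

1.313e+08 m


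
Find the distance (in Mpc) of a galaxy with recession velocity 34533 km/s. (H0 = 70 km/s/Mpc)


d = v / H0 = 34533 / 70 = 493.3286

493.3286 Mpc


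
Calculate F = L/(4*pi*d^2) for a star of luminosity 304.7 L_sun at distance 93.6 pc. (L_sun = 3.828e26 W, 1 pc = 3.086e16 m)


F = L / (4*pi*d^2) = 1.166e+29 / (4*pi*(2.888e+18)^2) = 1.112e-09

1.112e-09 W/m^2


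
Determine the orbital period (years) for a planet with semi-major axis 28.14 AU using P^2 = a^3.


P = a^(3/2) = 28.14^1.5 = 149.2747

149.2747 years


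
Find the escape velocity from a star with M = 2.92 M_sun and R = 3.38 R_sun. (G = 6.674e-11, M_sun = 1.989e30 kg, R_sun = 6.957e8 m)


M = 2.92 * 1.989e30 kg = 5.80788e+30 kg; R = 3.38 * 6.957e8 m = 2.351466e+09 m. v_esc = sqrt(2GM/R) = sqrt(2 * 6.674e-11 * 5.80788e+30 / 2.351466e+09) = 574179.3436

574179.3436 m/s


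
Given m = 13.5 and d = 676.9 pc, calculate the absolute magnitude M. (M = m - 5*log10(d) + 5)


M = m - 5*log10(d) + 5 = 13.5 - 5*log10(676.9) + 5 = 4.3474

4.3474


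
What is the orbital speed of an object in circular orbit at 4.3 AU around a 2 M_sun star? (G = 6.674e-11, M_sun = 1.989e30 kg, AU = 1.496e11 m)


v = sqrt(GM/r) = sqrt(6.674e-11 * 3.978e+30 / 6.433e+11) = 20315.4041

20315.4041 m/s


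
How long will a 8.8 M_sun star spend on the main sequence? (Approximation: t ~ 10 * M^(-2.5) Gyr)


t = 10 * M^(-2.5) = 10 * 8.8^(-2.5) = 0.0435

0.0435 Gyr


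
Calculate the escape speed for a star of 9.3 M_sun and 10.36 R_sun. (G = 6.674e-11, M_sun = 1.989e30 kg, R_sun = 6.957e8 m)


M = 9.3 * 1.989e30 kg = 1.84977e+31 kg; R = 10.36 * 6.957e8 m = 7.207452e+09 m. v_esc = sqrt(2GM/R) = sqrt(2 * 6.674e-11 * 1.84977e+31 / 7.207452e+09) = 585296.7134

585296.7134 m/s


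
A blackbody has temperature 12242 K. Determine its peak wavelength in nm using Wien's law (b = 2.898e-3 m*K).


lam_max = b / T = 2.898e-3 / 12242 = 2.367e-07 m = 236.726 nm

236.726 nm


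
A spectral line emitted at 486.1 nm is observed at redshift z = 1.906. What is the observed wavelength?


lam_obs = lam_emit * (1 + z) = 486.1 * (1 + 1.906) = 1412.6066

1412.6066 nm


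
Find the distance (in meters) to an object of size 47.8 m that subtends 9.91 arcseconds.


D = size / theta_rad, theta_rad = 9.91 * pi/(180*3600) = 4.805e-05, D = 994899.8727

994899.8727 m


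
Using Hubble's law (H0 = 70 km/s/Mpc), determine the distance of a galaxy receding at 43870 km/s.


d = v / H0 = 43870 / 70 = 626.7143

626.7143 Mpc


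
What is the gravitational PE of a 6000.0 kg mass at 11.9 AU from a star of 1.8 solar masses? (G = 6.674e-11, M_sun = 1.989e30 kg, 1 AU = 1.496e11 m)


M = 1.8 * 1.989e30 kg = 3.5802e+30 kg; r = 11.9 AU * 1.496e11 m/AU = 1.78024e+12 m. U = -GM*m/r = -(6.674e-11 * 3.5802e+30 * 6000.0) / 1.78024e+12 = -8.053e+11

-8.053e+11 J


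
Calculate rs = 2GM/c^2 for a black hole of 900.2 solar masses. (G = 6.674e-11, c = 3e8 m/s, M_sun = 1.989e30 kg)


M = 900.2 * 1.989e30 kg = 1.7904978e+33 kg. rs = 2GM/c^2 = 2 * 6.674e-11 * 1.7904978e+33 / (3e8)^2 = 2.656e+06

2.656e+06 m


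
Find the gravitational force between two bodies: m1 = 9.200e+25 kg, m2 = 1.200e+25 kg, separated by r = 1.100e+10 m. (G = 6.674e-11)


F = G*m1*m2/r^2 = 6.674e-11 * 9.200e+25 * 1.200e+25 / (1.100e+10)^2 = 6.674e-11 * 1.104e+51 / 1.210e+20 = 6.089e+20

6.089e+20 N


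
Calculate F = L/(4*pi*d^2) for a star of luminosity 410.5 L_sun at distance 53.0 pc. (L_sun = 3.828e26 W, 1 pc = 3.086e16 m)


F = L / (4*pi*d^2) = 1.571e+29 / (4*pi*(1.636e+18)^2) = 4.674e-09

4.674e-09 W/m^2


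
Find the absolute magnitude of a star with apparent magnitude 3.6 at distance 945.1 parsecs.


M = m - 5*log10(d) + 5 = 3.6 - 5*log10(945.1) + 5 = -6.2774

-6.2774


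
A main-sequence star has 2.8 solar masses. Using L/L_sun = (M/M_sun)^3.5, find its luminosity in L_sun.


L/L_sun = (M/M_sun)^3.5 = 2.8^3.5 = 36.7327

36.7327 L_sun


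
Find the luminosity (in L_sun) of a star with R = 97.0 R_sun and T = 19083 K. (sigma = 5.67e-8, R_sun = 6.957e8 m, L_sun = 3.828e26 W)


R = 97.0 * 6.957e8 m = 6.74829e+10 m. L = 4*pi*R^2*sigma*T^4 = 4*pi*(6.74829e+10)^2 * 5.67e-8 * 19083^4 = 4.302956933e+32 W. L/L_sun = 4.302956933e+32 / 3.828e26 = 1.124e+06

1.124e+06 L_sun


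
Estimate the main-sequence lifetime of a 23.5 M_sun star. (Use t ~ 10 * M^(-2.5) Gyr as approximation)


t = 10 * M^(-2.5) = 10 * 23.5^(-2.5) = 0.0037

0.0037 Gyr


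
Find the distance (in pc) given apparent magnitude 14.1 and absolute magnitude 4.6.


d = 10^((m - M + 5)/5) = 10^((14.1 - 4.6 + 5)/5) = 794.3282

794.3282 pc


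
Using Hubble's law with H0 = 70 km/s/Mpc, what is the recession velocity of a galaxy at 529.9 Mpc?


v = H0 * d = 70 * 529.9 = 37093.0

37093.0 km/s


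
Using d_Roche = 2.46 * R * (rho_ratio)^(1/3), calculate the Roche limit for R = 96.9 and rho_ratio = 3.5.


d_Roche = 2.46 * 96.9 * 3.5^(1/3) = 361.9219

361.9219


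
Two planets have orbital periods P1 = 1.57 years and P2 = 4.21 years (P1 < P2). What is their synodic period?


1/P_syn = |1/P1 - 1/P2| = |1/1.57 - 1/4.21| => P_syn = 2.5037

2.5037 years


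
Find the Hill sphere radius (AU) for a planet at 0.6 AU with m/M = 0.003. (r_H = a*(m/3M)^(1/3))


r_H = a * (m/3M)^(1/3) = 0.6 * (0.003/3)^(1/3) = 0.06

0.06 AU


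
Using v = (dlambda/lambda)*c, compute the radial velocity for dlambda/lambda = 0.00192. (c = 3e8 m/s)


v = (dlambda/lambda) * c = 0.00192 * 3e8 = 576000.0

576000.0 m/s


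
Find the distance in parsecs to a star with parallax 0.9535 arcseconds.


d = 1/p = 1/0.9535 = 1.0488

1.0488 pc


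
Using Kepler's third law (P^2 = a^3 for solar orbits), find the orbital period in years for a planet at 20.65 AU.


P = a^(3/2) = 20.65^1.5 = 93.8383

93.8383 years


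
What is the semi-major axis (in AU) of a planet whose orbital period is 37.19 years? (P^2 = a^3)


a = P^(2/3) = 37.19^(2/3) = 11.1417

11.1417 AU


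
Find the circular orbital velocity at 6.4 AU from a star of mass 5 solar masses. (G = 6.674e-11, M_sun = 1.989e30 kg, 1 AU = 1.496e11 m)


v = sqrt(GM/r) = sqrt(6.674e-11 * 9.945e+30 / 9.574e+11) = 26329.3241

26329.3241 m/s


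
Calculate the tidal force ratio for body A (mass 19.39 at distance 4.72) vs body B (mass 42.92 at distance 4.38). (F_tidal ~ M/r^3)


Ratio = (M1/r1^3) / (M2/r2^3) = (19.39/4.72^3) / (42.92/4.38^3) = 0.361

0.361


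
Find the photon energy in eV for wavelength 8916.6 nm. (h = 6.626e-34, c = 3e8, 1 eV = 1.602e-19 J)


E = hc/lambda = 6.626e-34 * 3e8 / 8.917e-06 = 2.229e-20 J = 0.1392 eV

0.1392 eV


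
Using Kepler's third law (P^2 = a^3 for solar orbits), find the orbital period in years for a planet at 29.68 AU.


P = a^(3/2) = 29.68^1.5 = 161.6947

161.6947 years


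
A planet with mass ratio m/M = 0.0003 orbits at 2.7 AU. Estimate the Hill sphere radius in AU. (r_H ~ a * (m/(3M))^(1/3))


r_H = a * (m/3M)^(1/3) = 2.7 * (0.0003/3)^(1/3) = 0.1253

0.1253 AU


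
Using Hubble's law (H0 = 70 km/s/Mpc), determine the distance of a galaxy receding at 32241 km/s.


d = v / H0 = 32241 / 70 = 460.5857

460.5857 Mpc


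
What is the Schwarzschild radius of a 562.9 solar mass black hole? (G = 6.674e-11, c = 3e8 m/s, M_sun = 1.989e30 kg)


M = 562.9 * 1.989e30 kg = 1.1196081e+33 kg. rs = 2GM/c^2 = 2 * 6.674e-11 * 1.1196081e+33 / (3e8)^2 = 1.661e+06

1.661e+06 m


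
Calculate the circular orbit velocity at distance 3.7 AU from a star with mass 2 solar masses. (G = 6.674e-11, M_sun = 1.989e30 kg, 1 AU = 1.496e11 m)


v = sqrt(GM/r) = sqrt(6.674e-11 * 3.978e+30 / 5.535e+11) = 21900.7421

21900.7421 m/s


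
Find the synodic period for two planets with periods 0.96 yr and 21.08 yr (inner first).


1/P_syn = |1/P1 - 1/P2| = |1/0.96 - 1/21.08| => P_syn = 1.0058

1.0058 years


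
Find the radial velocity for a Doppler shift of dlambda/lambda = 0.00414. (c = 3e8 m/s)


v = (dlambda/lambda) * c = 0.00414 * 3e8 = 1.242e+06

1.242e+06 m/s


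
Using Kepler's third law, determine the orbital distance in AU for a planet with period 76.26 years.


a = P^(2/3) = 76.26^(2/3) = 17.9831

17.9831 AU


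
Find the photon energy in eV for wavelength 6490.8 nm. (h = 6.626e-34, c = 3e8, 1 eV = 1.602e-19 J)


E = hc/lambda = 6.626e-34 * 3e8 / 6.491e-06 = 3.062e-20 J = 0.1912 eV

0.1912 eV


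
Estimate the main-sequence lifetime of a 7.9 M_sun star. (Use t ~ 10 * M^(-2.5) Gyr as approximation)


t = 10 * M^(-2.5) = 10 * 7.9^(-2.5) = 0.057

0.057 Gyr


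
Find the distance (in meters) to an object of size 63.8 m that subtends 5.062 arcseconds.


D = size / theta_rad, theta_rad = 5.062 * pi/(180*3600) = 2.454e-05, D = 2.600e+06

2.600e+06 m


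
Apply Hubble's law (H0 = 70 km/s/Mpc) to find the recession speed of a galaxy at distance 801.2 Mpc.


v = H0 * d = 70 * 801.2 = 56084.0

56084.0 km/s


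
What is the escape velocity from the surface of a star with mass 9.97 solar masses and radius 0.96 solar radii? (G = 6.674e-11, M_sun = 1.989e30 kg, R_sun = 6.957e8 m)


M = 9.97 * 1.989e30 kg = 1.983033e+31 kg; R = 0.96 * 6.957e8 m = 6.67872e+08 m. v_esc = sqrt(2GM/R) = sqrt(2 * 6.674e-11 * 1.983033e+31 / 6.67872e+08) = 1.991e+06

1.991e+06 m/s


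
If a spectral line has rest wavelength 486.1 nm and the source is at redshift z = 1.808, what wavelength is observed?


lam_obs = lam_emit * (1 + z) = 486.1 * (1 + 1.808) = 1364.9688

1364.9688 nm


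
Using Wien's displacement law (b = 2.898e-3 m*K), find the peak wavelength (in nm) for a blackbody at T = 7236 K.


lam_max = b / T = 2.898e-3 / 7236 = 4.005e-07 m = 400.4975 nm

400.4975 nm


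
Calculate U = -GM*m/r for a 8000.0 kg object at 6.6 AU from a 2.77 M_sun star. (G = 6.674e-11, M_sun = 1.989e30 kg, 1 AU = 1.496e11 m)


M = 2.77 * 1.989e30 kg = 5.50953e+30 kg; r = 6.6 AU * 1.496e11 m/AU = 9.8736e+11 m. U = -GM*m/r = -(6.674e-11 * 5.50953e+30 * 8000.0) / 9.8736e+11 = -2.979e+12

-2.979e+12 J


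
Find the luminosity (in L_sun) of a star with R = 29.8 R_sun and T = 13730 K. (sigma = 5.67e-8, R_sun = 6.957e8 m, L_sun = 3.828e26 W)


R = 29.8 * 6.957e8 m = 2.073186e+10 m. L = 4*pi*R^2*sigma*T^4 = 4*pi*(2.073186e+10)^2 * 5.67e-8 * 13730^4 = 1.088307461e+31 W. L/L_sun = 1.088307461e+31 / 3.828e26 = 28430.1845

28430.1845 L_sun


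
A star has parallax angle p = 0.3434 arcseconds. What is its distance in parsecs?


d = 1/p = 1/0.3434 = 2.9121

2.9121 pc


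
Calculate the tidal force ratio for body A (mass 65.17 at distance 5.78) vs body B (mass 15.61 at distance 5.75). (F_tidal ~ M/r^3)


Ratio = (M1/r1^3) / (M2/r2^3) = (65.17/5.78^3) / (15.61/5.75^3) = 4.1102

4.1102


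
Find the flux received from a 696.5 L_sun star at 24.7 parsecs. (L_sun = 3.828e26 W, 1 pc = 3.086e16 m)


F = L / (4*pi*d^2) = 2.666e+29 / (4*pi*(7.622e+17)^2) = 3.652e-08

3.652e-08 W/m^2


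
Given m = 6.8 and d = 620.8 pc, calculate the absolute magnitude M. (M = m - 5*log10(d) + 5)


M = m - 5*log10(d) + 5 = 6.8 - 5*log10(620.8) + 5 = -2.1648

-2.1648


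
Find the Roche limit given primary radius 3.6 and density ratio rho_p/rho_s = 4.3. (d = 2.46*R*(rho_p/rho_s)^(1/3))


d_Roche = 2.46 * 3.6 * 4.3^(1/3) = 14.401

14.401


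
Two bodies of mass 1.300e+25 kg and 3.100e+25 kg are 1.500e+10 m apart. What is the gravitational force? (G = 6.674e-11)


F = G*m1*m2/r^2 = 6.674e-11 * 1.300e+25 * 3.100e+25 / (1.500e+10)^2 = 6.674e-11 * 4.030e+50 / 2.250e+20 = 1.195e+20

1.195e+20 N


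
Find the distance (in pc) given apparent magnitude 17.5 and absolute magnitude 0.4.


d = 10^((m - M + 5)/5) = 10^((17.5 - 0.4 + 5)/5) = 26302.6799

26302.6799 pc


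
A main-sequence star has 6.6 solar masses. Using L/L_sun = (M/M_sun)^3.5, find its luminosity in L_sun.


L/L_sun = (M/M_sun)^3.5 = 6.6^3.5 = 738.5906

738.5906 L_sun


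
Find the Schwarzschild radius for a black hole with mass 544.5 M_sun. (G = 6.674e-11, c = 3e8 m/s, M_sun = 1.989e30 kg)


M = 544.5 * 1.989e30 kg = 1.0830105e+33 kg. rs = 2GM/c^2 = 2 * 6.674e-11 * 1.0830105e+33 / (3e8)^2 = 1.606e+06

1.606e+06 m


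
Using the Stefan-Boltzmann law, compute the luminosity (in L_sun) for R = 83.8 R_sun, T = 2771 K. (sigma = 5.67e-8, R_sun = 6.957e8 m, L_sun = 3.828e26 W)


R = 83.8 * 6.957e8 m = 5.829966e+10 m. L = 4*pi*R^2*sigma*T^4 = 4*pi*(5.829966e+10)^2 * 5.67e-8 * 2771^4 = 1.427812139e+29 W. L/L_sun = 1.427812139e+29 / 3.828e26 = 372.9917

372.9917 L_sun


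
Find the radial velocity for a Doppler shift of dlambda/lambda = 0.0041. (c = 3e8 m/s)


v = (dlambda/lambda) * c = 0.0041 * 3e8 = 1.230e+06

1.230e+06 m/s


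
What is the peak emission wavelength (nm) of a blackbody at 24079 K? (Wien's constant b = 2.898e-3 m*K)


lam_max = b / T = 2.898e-3 / 24079 = 1.204e-07 m = 120.3538 nm

120.3538 nm


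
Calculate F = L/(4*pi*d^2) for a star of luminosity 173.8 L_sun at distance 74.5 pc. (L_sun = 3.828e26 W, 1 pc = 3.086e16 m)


F = L / (4*pi*d^2) = 6.653e+28 / (4*pi*(2.299e+18)^2) = 1.002e-09

1.002e-09 W/m^2


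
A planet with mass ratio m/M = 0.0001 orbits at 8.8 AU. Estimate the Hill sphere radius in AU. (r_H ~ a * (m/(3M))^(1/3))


r_H = a * (m/3M)^(1/3) = 8.8 * (0.0001/3)^(1/3) = 0.2832

0.2832 AU


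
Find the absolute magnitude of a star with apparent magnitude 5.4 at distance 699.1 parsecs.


M = m - 5*log10(d) + 5 = 5.4 - 5*log10(699.1) + 5 = -3.8227

-3.8227


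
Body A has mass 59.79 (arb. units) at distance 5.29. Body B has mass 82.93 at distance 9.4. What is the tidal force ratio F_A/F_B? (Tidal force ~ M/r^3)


Ratio = (M1/r1^3) / (M2/r2^3) = (59.79/5.29^3) / (82.93/9.4^3) = 4.0451

4.0451


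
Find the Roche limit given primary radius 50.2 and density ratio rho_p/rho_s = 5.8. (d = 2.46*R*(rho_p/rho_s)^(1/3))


d_Roche = 2.46 * 50.2 * 5.8^(1/3) = 221.8783

221.8783


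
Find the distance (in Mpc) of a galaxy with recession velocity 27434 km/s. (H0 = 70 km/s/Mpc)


d = v / H0 = 27434 / 70 = 391.9143

391.9143 Mpc


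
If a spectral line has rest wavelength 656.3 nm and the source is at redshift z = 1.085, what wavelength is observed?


lam_obs = lam_emit * (1 + z) = 656.3 * (1 + 1.085) = 1368.3855

1368.3855 nm


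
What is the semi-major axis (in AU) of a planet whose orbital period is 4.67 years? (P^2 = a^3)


a = P^(2/3) = 4.67^(2/3) = 2.7939

2.7939 AU


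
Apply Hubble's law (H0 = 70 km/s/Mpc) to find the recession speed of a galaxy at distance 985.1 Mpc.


v = H0 * d = 70 * 985.1 = 68957.0

68957.0 km/s


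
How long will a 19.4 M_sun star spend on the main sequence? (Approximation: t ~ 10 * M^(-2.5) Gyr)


t = 10 * M^(-2.5) = 10 * 19.4^(-2.5) = 0.006

0.006 Gyr


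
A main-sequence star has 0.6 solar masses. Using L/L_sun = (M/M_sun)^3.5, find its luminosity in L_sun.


L/L_sun = (M/M_sun)^3.5 = 0.6^3.5 = 0.1673

0.1673 L_sun


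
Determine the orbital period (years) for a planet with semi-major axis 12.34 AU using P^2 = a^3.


P = a^(3/2) = 12.34^1.5 = 43.3484

43.3484 years


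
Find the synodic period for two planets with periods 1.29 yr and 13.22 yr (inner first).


1/P_syn = |1/P1 - 1/P2| = |1/1.29 - 1/13.22| => P_syn = 1.4295

1.4295 years


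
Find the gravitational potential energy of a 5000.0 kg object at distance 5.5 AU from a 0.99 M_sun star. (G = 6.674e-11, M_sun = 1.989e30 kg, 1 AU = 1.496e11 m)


M = 0.99 * 1.989e30 kg = 1.96911e+30 kg; r = 5.5 AU * 1.496e11 m/AU = 8.228e+11 m. U = -GM*m/r = -(6.674e-11 * 1.96911e+30 * 5000.0) / 8.228e+11 = -7.986e+11

-7.986e+11 J


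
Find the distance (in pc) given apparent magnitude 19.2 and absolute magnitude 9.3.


d = 10^((m - M + 5)/5) = 10^((19.2 - 9.3 + 5)/5) = 954.9926

954.9926 pc


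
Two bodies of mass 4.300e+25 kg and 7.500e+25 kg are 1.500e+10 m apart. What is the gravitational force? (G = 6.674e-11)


F = G*m1*m2/r^2 = 6.674e-11 * 4.300e+25 * 7.500e+25 / (1.500e+10)^2 = 6.674e-11 * 3.225e+51 / 2.250e+20 = 9.566e+20

9.566e+20 N


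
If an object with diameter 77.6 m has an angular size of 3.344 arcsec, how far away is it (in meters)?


D = size / theta_rad, theta_rad = 3.344 * pi/(180*3600) = 1.621e-05, D = 4.787e+06

4.787e+06 m


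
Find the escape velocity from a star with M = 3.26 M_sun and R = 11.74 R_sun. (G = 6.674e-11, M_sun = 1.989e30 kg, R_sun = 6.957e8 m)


M = 3.26 * 1.989e30 kg = 6.48414e+30 kg; R = 11.74 * 6.957e8 m = 8.167518e+09 m. v_esc = sqrt(2GM/R) = sqrt(2 * 6.674e-11 * 6.48414e+30 / 8.167518e+09) = 325528.6675

325528.6675 m/s


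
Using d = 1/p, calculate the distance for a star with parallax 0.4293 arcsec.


d = 1/p = 1/0.4293 = 2.3294

2.3294 pc


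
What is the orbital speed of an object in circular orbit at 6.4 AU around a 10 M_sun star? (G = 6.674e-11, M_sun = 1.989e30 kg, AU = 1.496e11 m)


v = sqrt(GM/r) = sqrt(6.674e-11 * 1.989e+31 / 9.574e+11) = 37235.2873

37235.2873 m/s
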